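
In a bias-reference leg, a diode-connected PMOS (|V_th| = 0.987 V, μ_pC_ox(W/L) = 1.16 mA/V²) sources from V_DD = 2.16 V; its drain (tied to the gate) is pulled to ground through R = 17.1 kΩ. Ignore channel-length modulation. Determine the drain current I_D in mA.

With gate tied to drain, V_SG = V_SD ≥ V_SG − |V_th|, so the device is in saturation.
KCL at the drain: ½ k_p (V_SG − |V_th|)² = (V_DD − V_SG)/R.
Let x = V_SG − 0.987. Then 9.92 x² + x − 1.173 = 0, giving x = 0.297 V (positive root), so V_SG = 1.28 V.
I_D = (V_DD − V_SG)/R = (2.16 − 1.28) / 17.1 = 0.0512 mA.

I_D = 0.0512 mA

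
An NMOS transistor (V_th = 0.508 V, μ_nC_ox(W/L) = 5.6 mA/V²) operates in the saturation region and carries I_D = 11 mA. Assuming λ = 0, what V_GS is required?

V_GS = 2.49 V

In saturation I_D = ½ k_n (V_GS − V_th)², so V_GS − V_th = √(2 I_D / k_n) = √(2 × 11 / 5.6) = 1.98 V.
V_GS = 0.508 + 1.98 = 2.49 V.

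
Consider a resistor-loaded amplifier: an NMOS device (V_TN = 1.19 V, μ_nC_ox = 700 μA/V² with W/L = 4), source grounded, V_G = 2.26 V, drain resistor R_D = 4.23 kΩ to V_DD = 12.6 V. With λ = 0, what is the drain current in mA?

V_GS = V_G = 2.26 V, so V_ov = 2.26 − 1.19 = 1.07 V.
k_n = μ_nC_ox · (W/L) = 2.8 mA/V².
Assume saturation: I_D = ½ k_n V_ov² = 0.5 × 2.8 × 1.07² = 1.6 mA, giving V_DS = V_DD − I_D R_D = 12.6 − 1.6 × 4.23 = 5.82 V.
V_DS = 5.82 V ≥ V_ov = 1.07 V, confirming saturation.

I_D = 1.60 mA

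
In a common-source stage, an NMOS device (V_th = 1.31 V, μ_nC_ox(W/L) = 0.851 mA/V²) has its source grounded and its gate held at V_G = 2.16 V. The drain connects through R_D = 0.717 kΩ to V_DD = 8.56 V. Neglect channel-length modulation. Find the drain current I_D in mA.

I_D = 0.307 mA

V_GS = V_G = 2.16 V, so V_ov = 2.16 − 1.31 = 0.85 V.
Assume saturation: I_D = ½ k_n V_ov² = 0.5 × 0.851 × 0.85² = 0.307 mA, giving V_DS = V_DD − I_D R_D = 8.56 − 0.307 × 0.717 = 8.34 V.
V_DS = 8.34 V ≥ V_ov = 0.85 V, confirming saturation.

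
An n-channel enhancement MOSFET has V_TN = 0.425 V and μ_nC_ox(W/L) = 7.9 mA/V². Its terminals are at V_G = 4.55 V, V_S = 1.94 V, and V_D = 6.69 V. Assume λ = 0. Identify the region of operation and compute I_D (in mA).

V_GS = V_G − V_S = 4.55 − 1.94 = 2.61 V; V_DS = V_D − V_S = 6.69 − 1.94 = 4.75 V.
V_ov = V_GS − V_TN = 2.61 − 0.425 = 2.19 V.
Since V_DS = 4.75 V ≥ V_ov = 2.19 V, the device is in saturation.
I_D = ½ k_n V_ov² = 0.5 × 7.9 × 2.19² = 18.9 mA.

Saturation; I_D = 18.9 mA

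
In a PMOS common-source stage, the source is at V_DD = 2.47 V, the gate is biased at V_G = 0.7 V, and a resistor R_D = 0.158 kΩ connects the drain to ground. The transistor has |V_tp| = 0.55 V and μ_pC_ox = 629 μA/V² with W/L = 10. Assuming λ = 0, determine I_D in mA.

I_D = 4.68 mA

V_SG = V_DD − V_G = 2.47 − 0.7 = 1.77 V, so V_ov = 1.77 − 0.55 = 1.22 V.
k_p = μ_pC_ox · (W/L) = 6.29 mA/V².
Assume saturation: I_D = ½ k_p V_ov² = 0.5 × 6.29 × 1.22² = 4.68 mA, giving V_SD = V_DD − I_D R_D = 2.47 − 4.68 × 0.158 = 1.73 V.
V_SD = 1.73 V ≥ V_ov = 1.22 V, confirming saturation.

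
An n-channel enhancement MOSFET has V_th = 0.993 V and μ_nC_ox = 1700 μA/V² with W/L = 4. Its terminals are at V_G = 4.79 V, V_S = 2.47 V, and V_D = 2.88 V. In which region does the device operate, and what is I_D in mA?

Triode; I_D = 3.13 mA

V_GS = V_G − V_S = 4.79 − 2.47 = 2.32 V; V_DS = V_D − V_S = 2.88 − 2.47 = 0.41 V.
k_n = μ_nC_ox · (W/L) = 6.8 mA/V².
V_ov = V_GS − V_th = 2.32 − 0.993 = 1.33 V.
Since V_DS = 0.41 V < V_ov = 1.33 V, the device is in the triode region.
I_D = k_n [V_ov · V_DS − ½ V_DS²] = 6.8 × [1.33 × 0.41 − 0.5 × 0.41²] = 3.13 mA.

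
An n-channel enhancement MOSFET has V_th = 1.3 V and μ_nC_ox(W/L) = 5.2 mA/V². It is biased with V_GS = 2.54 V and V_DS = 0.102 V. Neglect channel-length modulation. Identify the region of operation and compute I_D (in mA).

Triode; I_D = 0.631 mA

V_ov = V_GS − V_th = 2.54 − 1.3 = 1.24 V.
Since V_DS = 0.102 V < V_ov = 1.24 V, the device is in the triode region.
I_D = k_n [V_ov · V_DS − ½ V_DS²] = 5.2 × [1.24 × 0.102 − 0.5 × 0.102²] = 0.631 mA.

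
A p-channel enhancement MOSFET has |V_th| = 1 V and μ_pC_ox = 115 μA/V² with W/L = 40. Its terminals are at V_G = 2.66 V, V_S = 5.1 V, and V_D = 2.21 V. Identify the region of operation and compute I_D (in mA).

Saturation; I_D = 4.77 mA

V_SG = V_S − V_G = 5.1 − 2.66 = 2.44 V; V_SD = V_S − V_D = 5.1 − 2.21 = 2.89 V.
k_p = μ_pC_ox · (W/L) = 4.6 mA/V².
V_ov = V_SG − |V_th| = 2.44 − 1 = 1.44 V.
Since V_SD = 2.89 V ≥ V_ov = 1.44 V, the device is in saturation.
I_D = ½ k_p V_ov² = 0.5 × 4.6 × 1.44² = 4.77 mA.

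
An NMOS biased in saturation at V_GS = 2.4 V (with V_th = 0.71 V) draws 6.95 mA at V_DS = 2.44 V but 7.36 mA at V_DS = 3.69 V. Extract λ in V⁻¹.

λ = 0.0533 V⁻¹

With V_GS fixed, I_D ∝ (1 + λ V_DS) in saturation, so I_D2/I_D1 = (1 + λ V_DS2)/(1 + λ V_DS1).
7.36/6.95 = 1.059 = (1 + 3.69 λ)/(1 + 2.44 λ).
Solving: λ (I_D1 V_DS2 − I_D2 V_DS1) = I_D2 − I_D1, so λ = (7.36 − 6.95) / (6.95 × 3.69 − 7.36 × 2.44) = 0.41 / 7.69 = 0.0533 V⁻¹.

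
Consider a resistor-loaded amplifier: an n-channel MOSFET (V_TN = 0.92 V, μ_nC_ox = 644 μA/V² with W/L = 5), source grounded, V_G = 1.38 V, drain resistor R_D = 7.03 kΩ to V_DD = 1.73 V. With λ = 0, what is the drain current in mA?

V_GS = V_G = 1.38 V, so V_ov = 1.38 − 0.92 = 0.46 V.
k_n = μ_nC_ox · (W/L) = 3.22 mA/V².
Assume saturation: I_D = ½ k_n V_ov² = 0.5 × 3.22 × 0.46² = 0.341 mA, giving V_DS = V_DD − I_D R_D = 1.73 − 0.341 × 7.03 = -0.665 V.
But -0.665 V < V_ov = 0.46 V, so the device is actually in triode.
In triode I_D = k_n[V_ov V_DS − ½ V_DS²] and I_D = (V_DD − V_DS)/R_D. Equating: 11.3 V_DS² − 11.41 V_DS + 1.73 = 0, giving V_DS = 0.186 V (the root below V_ov).
I_D = (1.73 − 0.186) / 7.03 = 0.22 mA.

I_D = 0.220 mA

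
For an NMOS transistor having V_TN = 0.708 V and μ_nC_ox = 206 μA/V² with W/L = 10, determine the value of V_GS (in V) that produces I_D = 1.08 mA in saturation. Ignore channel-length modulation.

V_GS = 1.73 V

k_n = μ_nC_ox · (W/L) = 2.06 mA/V².
In saturation I_D = ½ k_n (V_GS − V_TN)², so V_GS − V_TN = √(2 I_D / k_n) = √(2 × 1.08 / 2.06) = 1.02 V.
V_GS = 0.708 + 1.02 = 1.73 V.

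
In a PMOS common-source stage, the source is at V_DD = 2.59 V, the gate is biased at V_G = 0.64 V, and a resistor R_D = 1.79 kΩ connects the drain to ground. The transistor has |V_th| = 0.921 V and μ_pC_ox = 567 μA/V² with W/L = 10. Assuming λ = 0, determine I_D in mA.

V_SG = V_DD − V_G = 2.59 − 0.64 = 1.95 V, so V_ov = 1.95 − 0.921 = 1.03 V.
k_p = μ_pC_ox · (W/L) = 5.67 mA/V².
Assume saturation: I_D = ½ k_p V_ov² = 0.5 × 5.67 × 1.03² = 3 mA, giving V_SD = V_DD − I_D R_D = 2.59 − 3 × 1.79 = -2.78 V.
But -2.78 V < V_ov = 1.03 V, so the device is actually in triode.
In triode I_D = k_p[V_ov V_SD − ½ V_SD²] and I_D = (V_DD − V_SD)/R_D. Equating: 5.07 V_SD² − 11.44 V_SD + 2.59 = 0, giving V_SD = 0.255 V (the root below V_ov).
I_D = (2.59 − 0.255) / 1.79 = 1.3 mA.

I_D = 1.30 mA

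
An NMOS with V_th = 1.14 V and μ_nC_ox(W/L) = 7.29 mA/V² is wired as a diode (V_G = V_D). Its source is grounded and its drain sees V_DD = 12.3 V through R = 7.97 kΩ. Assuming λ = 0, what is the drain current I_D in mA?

With gate tied to drain, V_GS = V_DS ≥ V_GS − V_th, so the device is in saturation.
KCL at the drain: ½ k_n (V_GS − V_th)² = (V_DD − V_GS)/R.
Let x = V_GS − 1.14. Then 29.1 x² + x − 11.16 = 0, giving x = 0.603 V (positive root), so V_GS = 1.74 V.
I_D = (V_DD − V_GS)/R = (12.3 − 1.74) / 7.97 = 1.32 mA.

I_D = 1.32 mA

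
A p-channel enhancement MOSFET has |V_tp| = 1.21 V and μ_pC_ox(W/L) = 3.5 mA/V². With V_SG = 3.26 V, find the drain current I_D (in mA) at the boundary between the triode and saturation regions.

I_D = 7.35 mA

At the boundary V_SD = V_ov = V_SG − |V_tp| = 3.26 − 1.21 = 2.05 V.
I_D = ½ k_p V_ov² = 0.5 × 3.5 × 2.05² = 7.35 mA.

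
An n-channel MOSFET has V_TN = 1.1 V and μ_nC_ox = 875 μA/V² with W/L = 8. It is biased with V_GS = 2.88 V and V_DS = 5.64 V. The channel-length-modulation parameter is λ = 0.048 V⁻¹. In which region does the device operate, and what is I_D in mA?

Saturation; I_D = 14.1 mA

k_n = μ_nC_ox · (W/L) = 7 mA/V².
V_ov = V_GS − V_TN = 2.88 − 1.1 = 1.78 V.
Since V_DS = 5.64 V ≥ V_ov = 1.78 V, the device is in saturation.
I_D = ½ k_n V_ov² (1 + λ V_DS) = 0.5 × 7 × 1.78² × (1 + 0.048 × 5.64) = 14.1 mA.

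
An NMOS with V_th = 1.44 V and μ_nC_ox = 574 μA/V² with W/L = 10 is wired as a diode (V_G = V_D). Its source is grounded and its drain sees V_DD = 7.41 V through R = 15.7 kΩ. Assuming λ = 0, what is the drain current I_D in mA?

I_D = 0.358 mA

With gate tied to drain, V_GS = V_DS ≥ V_GS − V_th, so the device is in saturation.
k_n = μ_nC_ox · (W/L) = 5.74 mA/V².
KCL at the drain: ½ k_n (V_GS − V_th)² = (V_DD − V_GS)/R.
Let x = V_GS − 1.44. Then 45.1 x² + x − 5.97 = 0, giving x = 0.353 V (positive root), so V_GS = 1.79 V.
I_D = (V_DD − V_GS)/R = (7.41 − 1.79) / 15.7 = 0.358 mA.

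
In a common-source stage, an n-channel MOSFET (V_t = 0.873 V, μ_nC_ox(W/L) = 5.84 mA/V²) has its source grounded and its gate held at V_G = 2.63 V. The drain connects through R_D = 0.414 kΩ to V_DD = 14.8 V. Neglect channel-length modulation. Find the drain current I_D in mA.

V_GS = V_G = 2.63 V, so V_ov = 2.63 − 0.873 = 1.76 V.
Assume saturation: I_D = ½ k_n V_ov² = 0.5 × 5.84 × 1.76² = 9.01 mA, giving V_DS = V_DD − I_D R_D = 14.8 − 9.01 × 0.414 = 11.1 V.
V_DS = 11.1 V ≥ V_ov = 1.76 V, confirming saturation.

I_D = 9.01 mA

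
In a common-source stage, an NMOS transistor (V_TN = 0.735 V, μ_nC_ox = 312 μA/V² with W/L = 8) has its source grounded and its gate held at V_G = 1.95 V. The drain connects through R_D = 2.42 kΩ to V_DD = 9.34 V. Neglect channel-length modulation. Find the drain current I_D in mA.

V_GS = V_G = 1.95 V, so V_ov = 1.95 − 0.735 = 1.21 V.
k_n = μ_nC_ox · (W/L) = 2.496 mA/V².
Assume saturation: I_D = ½ k_n V_ov² = 0.5 × 2.496 × 1.21² = 1.84 mA, giving V_DS = V_DD − I_D R_D = 9.34 − 1.84 × 2.42 = 4.88 V.
V_DS = 4.88 V ≥ V_ov = 1.21 V, confirming saturation.

I_D = 1.84 mA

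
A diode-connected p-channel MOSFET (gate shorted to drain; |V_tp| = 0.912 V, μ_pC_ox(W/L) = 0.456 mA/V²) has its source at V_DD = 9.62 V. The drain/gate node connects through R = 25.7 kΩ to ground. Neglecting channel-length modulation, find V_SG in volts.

With gate tied to drain, V_SG = V_SD ≥ V_SG − |V_tp|, so the device is in saturation.
KCL at the drain: ½ k_p (V_SG − |V_tp|)² = (V_DD − V_SG)/R.
Let x = V_SG − 0.912. Then 5.86 x² + x − 8.708 = 0, giving x = 1.14 V (positive root), so V_SG = 2.05 V.
I_D = (V_DD − V_SG)/R = (9.62 − 2.05) / 25.7 = 0.295 mA.

V_SG = 2.05 V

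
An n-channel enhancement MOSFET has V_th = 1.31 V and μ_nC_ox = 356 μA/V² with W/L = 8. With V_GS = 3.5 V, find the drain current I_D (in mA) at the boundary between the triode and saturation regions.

I_D = 6.83 mA

At the boundary V_DS = V_ov = V_GS − V_th = 3.5 − 1.31 = 2.19 V.
k_n = μ_nC_ox · (W/L) = 2.848 mA/V².
I_D = ½ k_n V_ov² = 0.5 × 2.848 × 2.19² = 6.83 mA.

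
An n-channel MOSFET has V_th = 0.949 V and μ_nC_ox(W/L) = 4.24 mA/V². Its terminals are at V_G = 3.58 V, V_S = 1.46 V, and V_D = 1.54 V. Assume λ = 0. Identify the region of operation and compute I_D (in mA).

V_GS = V_G − V_S = 3.58 − 1.46 = 2.12 V; V_DS = V_D − V_S = 1.54 − 1.46 = 0.08 V.
V_ov = V_GS − V_th = 2.12 − 0.949 = 1.17 V.
Since V_DS = 0.08 V < V_ov = 1.17 V, the device is in the triode region.
I_D = k_n [V_ov · V_DS − ½ V_DS²] = 4.24 × [1.17 × 0.08 − 0.5 × 0.08²] = 0.384 mA.

Triode; I_D = 0.384 mA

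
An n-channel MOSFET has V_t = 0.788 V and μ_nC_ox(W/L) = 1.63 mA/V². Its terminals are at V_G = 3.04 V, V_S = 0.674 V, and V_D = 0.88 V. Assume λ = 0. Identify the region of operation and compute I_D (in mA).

Triode; I_D = 0.495 mA

V_GS = V_G − V_S = 3.04 − 0.674 = 2.37 V; V_DS = V_D − V_S = 0.88 − 0.674 = 0.206 V.
V_ov = V_GS − V_t = 2.37 − 0.788 = 1.58 V.
Since V_DS = 0.206 V < V_ov = 1.58 V, the device is in the triode region.
I_D = k_n [V_ov · V_DS − ½ V_DS²] = 1.63 × [1.58 × 0.206 − 0.5 × 0.206²] = 0.495 mA.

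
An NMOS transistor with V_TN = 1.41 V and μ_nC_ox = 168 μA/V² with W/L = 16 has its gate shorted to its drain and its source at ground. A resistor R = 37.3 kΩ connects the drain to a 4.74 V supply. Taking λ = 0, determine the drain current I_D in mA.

With gate tied to drain, V_GS = V_DS ≥ V_GS − V_TN, so the device is in saturation.
k_n = μ_nC_ox · (W/L) = 2.688 mA/V².
KCL at the drain: ½ k_n (V_GS − V_TN)² = (V_DD − V_GS)/R.
Let x = V_GS − 1.41. Then 50.1 x² + x − 3.33 = 0, giving x = 0.248 V (positive root), so V_GS = 1.66 V.
I_D = (V_DD − V_GS)/R = (4.74 − 1.66) / 37.3 = 0.0826 mA.

I_D = 0.0826 mA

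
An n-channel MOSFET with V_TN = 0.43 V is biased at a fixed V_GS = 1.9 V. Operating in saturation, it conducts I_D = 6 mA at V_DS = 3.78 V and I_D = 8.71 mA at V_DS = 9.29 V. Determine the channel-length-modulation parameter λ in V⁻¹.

With V_GS fixed, I_D ∝ (1 + λ V_DS) in saturation, so I_D2/I_D1 = (1 + λ V_DS2)/(1 + λ V_DS1).
8.71/6 = 1.452 = (1 + 9.29 λ)/(1 + 3.78 λ).
Solving: λ (I_D1 V_DS2 − I_D2 V_DS1) = I_D2 − I_D1, so λ = (8.71 − 6) / (6 × 9.29 − 8.71 × 3.78) = 2.71 / 22.8 = 0.119 V⁻¹.

λ = 0.119 V⁻¹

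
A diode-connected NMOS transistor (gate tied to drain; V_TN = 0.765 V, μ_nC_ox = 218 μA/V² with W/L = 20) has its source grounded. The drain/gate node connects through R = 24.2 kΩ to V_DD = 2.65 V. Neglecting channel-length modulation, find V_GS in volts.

V_GS = 0.945 V

With gate tied to drain, V_GS = V_DS ≥ V_GS − V_TN, so the device is in saturation.
k_n = μ_nC_ox · (W/L) = 4.36 mA/V².
KCL at the drain: ½ k_n (V_GS − V_TN)² = (V_DD − V_GS)/R.
Let x = V_GS − 0.765. Then 52.8 x² + x − 1.885 = 0, giving x = 0.18 V (positive root), so V_GS = 0.945 V.
I_D = (V_DD − V_GS)/R = (2.65 − 0.945) / 24.2 = 0.0705 mA.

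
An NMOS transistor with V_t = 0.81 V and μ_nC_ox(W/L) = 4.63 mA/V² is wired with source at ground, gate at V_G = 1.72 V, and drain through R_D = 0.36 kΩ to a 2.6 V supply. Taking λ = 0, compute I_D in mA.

I_D = 1.92 mA

V_GS = V_G = 1.72 V, so V_ov = 1.72 − 0.81 = 0.91 V.
Assume saturation: I_D = ½ k_n V_ov² = 0.5 × 4.63 × 0.91² = 1.92 mA, giving V_DS = V_DD − I_D R_D = 2.6 − 1.92 × 0.36 = 1.91 V.
V_DS = 1.91 V ≥ V_ov = 0.91 V, confirming saturation.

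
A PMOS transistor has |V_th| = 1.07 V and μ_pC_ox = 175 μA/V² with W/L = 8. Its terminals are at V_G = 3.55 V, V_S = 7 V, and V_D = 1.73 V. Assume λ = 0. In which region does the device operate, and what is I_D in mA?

V_SG = V_S − V_G = 7 − 3.55 = 3.45 V; V_SD = V_S − V_D = 7 − 1.73 = 5.27 V.
k_p = μ_pC_ox · (W/L) = 1.4 mA/V².
V_ov = V_SG − |V_th| = 3.45 − 1.07 = 2.38 V.
Since V_SD = 5.27 V ≥ V_ov = 2.38 V, the device is in saturation.
I_D = ½ k_p V_ov² = 0.5 × 1.4 × 2.38² = 3.97 mA.

Saturation; I_D = 3.97 mA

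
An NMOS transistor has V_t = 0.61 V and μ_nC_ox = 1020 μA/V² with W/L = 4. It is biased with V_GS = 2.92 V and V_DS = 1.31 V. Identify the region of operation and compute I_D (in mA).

k_n = μ_nC_ox · (W/L) = 4.08 mA/V².
V_ov = V_GS − V_t = 2.92 − 0.61 = 2.31 V.
Since V_DS = 1.31 V < V_ov = 2.31 V, the device is in the triode region.
I_D = k_n [V_ov · V_DS − ½ V_DS²] = 4.08 × [2.31 × 1.31 − 0.5 × 1.31²] = 8.85 mA.

Triode; I_D = 8.85 mA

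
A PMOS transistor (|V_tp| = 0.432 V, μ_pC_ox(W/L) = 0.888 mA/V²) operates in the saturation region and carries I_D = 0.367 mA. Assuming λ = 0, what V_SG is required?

V_SG = 1.34 V

In saturation I_D = ½ k_p (V_SG − |V_tp|)², so V_SG − |V_tp| = √(2 I_D / k_p) = √(2 × 0.367 / 0.888) = 0.909 V.
V_SG = 0.432 + 0.909 = 1.34 V.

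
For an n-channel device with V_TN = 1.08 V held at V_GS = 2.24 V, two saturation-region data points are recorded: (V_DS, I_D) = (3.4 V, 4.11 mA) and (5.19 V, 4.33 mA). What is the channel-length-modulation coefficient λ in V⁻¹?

With V_GS fixed, I_D ∝ (1 + λ V_DS) in saturation, so I_D2/I_D1 = (1 + λ V_DS2)/(1 + λ V_DS1).
4.33/4.11 = 1.054 = (1 + 5.19 λ)/(1 + 3.4 λ).
Solving: λ (I_D1 V_DS2 − I_D2 V_DS1) = I_D2 − I_D1, so λ = (4.33 − 4.11) / (4.11 × 5.19 − 4.33 × 3.4) = 0.22 / 6.61 = 0.0333 V⁻¹.

λ = 0.0333 V⁻¹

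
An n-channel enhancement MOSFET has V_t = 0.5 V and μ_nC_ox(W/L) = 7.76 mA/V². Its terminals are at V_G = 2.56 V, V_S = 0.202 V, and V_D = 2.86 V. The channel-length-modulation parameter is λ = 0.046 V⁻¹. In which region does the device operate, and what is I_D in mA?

V_GS = V_G − V_S = 2.56 − 0.202 = 2.36 V; V_DS = V_D − V_S = 2.86 − 0.202 = 2.66 V.
V_ov = V_GS − V_t = 2.36 − 0.5 = 1.86 V.
Since V_DS = 2.66 V ≥ V_ov = 1.86 V, the device is in saturation.
I_D = ½ k_n V_ov² (1 + λ V_DS) = 0.5 × 7.76 × 1.86² × (1 + 0.046 × 2.66) = 15 mA.

Saturation; I_D = 15.0 mA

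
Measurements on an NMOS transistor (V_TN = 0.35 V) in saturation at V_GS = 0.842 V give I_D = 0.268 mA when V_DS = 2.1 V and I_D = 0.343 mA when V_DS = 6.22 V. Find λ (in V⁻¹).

With V_GS fixed, I_D ∝ (1 + λ V_DS) in saturation, so I_D2/I_D1 = (1 + λ V_DS2)/(1 + λ V_DS1).
0.343/0.268 = 1.28 = (1 + 6.22 λ)/(1 + 2.1 λ).
Solving: λ (I_D1 V_DS2 − I_D2 V_DS1) = I_D2 − I_D1, so λ = (0.343 − 0.268) / (0.268 × 6.22 − 0.343 × 2.1) = 0.075 / 0.947 = 0.0792 V⁻¹.

λ = 0.0792 V⁻¹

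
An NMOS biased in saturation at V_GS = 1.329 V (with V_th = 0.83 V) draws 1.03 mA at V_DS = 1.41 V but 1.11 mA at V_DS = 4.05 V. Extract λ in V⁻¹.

With V_GS fixed, I_D ∝ (1 + λ V_DS) in saturation, so I_D2/I_D1 = (1 + λ V_DS2)/(1 + λ V_DS1).
1.11/1.03 = 1.078 = (1 + 4.05 λ)/(1 + 1.41 λ).
Solving: λ (I_D1 V_DS2 − I_D2 V_DS1) = I_D2 − I_D1, so λ = (1.11 − 1.03) / (1.03 × 4.05 − 1.11 × 1.41) = 0.08 / 2.61 = 0.0307 V⁻¹.

λ = 0.0307 V⁻¹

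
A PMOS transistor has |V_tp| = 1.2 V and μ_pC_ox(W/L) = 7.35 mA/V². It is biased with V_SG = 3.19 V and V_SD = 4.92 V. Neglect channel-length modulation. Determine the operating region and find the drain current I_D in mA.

V_ov = V_SG − |V_tp| = 3.19 − 1.2 = 1.99 V.
Since V_SD = 4.92 V ≥ V_ov = 1.99 V, the device is in saturation.
I_D = ½ k_p V_ov² = 0.5 × 7.35 × 1.99² = 14.6 mA.

Saturation; I_D = 14.6 mA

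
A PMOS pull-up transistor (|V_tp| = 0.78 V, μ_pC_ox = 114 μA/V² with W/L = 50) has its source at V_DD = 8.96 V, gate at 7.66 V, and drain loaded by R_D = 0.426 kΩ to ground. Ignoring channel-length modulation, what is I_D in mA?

V_SG = V_DD − V_G = 8.96 − 7.66 = 1.3 V, so V_ov = 1.3 − 0.78 = 0.52 V.
k_p = μ_pC_ox · (W/L) = 5.7 mA/V².
Assume saturation: I_D = ½ k_p V_ov² = 0.5 × 5.7 × 0.52² = 0.771 mA, giving V_SD = V_DD − I_D R_D = 8.96 − 0.771 × 0.426 = 8.63 V.
V_SD = 8.63 V ≥ V_ov = 0.52 V, confirming saturation.

I_D = 0.771 mA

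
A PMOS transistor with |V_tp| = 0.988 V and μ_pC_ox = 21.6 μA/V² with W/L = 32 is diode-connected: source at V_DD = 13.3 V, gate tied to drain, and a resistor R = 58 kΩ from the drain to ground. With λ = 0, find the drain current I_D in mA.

I_D = 0.199 mA

With gate tied to drain, V_SG = V_SD ≥ V_SG − |V_tp|, so the device is in saturation.
k_p = μ_pC_ox · (W/L) = 0.6912 mA/V².
KCL at the drain: ½ k_p (V_SG − |V_tp|)² = (V_DD − V_SG)/R.
Let x = V_SG − 0.988. Then 20 x² + x − 12.31 = 0, giving x = 0.759 V (positive root), so V_SG = 1.75 V.
I_D = (V_DD − V_SG)/R = (13.3 − 1.75) / 58 = 0.199 mA.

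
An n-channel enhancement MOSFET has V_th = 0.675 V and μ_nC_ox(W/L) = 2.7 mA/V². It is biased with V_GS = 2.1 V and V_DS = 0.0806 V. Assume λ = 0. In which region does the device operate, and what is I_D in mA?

V_ov = V_GS − V_th = 2.1 − 0.675 = 1.43 V.
Since V_DS = 0.0806 V < V_ov = 1.43 V, the device is in the triode region.
I_D = k_n [V_ov · V_DS − ½ V_DS²] = 2.7 × [1.43 × 0.0806 − 0.5 × 0.0806²] = 0.301 mA.

Triode; I_D = 0.301 mA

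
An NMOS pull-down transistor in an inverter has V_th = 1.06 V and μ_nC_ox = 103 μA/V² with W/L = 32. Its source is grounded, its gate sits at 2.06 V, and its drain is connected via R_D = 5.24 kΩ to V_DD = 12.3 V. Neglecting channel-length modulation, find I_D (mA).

V_GS = V_G = 2.06 V, so V_ov = 2.06 − 1.06 = 1 V.
k_n = μ_nC_ox · (W/L) = 3.296 mA/V².
Assume saturation: I_D = ½ k_n V_ov² = 0.5 × 3.296 × 1² = 1.65 mA, giving V_DS = V_DD − I_D R_D = 12.3 − 1.65 × 5.24 = 3.66 V.
V_DS = 3.66 V ≥ V_ov = 1 V, confirming saturation.

I_D = 1.65 mA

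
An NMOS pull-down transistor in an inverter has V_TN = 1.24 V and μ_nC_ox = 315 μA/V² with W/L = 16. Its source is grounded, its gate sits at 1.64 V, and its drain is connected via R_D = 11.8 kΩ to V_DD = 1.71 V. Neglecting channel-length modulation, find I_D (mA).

V_GS = V_G = 1.64 V, so V_ov = 1.64 − 1.24 = 0.4 V.
k_n = μ_nC_ox · (W/L) = 5.04 mA/V².
Assume saturation: I_D = ½ k_n V_ov² = 0.5 × 5.04 × 0.4² = 0.403 mA, giving V_DS = V_DD − I_D R_D = 1.71 − 0.403 × 11.8 = -3.05 V.
But -3.05 V < V_ov = 0.4 V, so the device is actually in triode.
In triode I_D = k_n[V_ov V_DS − ½ V_DS²] and I_D = (V_DD − V_DS)/R_D. Equating: 29.7 V_DS² − 24.79 V_DS + 1.71 = 0, giving V_DS = 0.0759 V (the root below V_ov).
I_D = (1.71 − 0.0759) / 11.8 = 0.138 mA.

I_D = 0.138 mA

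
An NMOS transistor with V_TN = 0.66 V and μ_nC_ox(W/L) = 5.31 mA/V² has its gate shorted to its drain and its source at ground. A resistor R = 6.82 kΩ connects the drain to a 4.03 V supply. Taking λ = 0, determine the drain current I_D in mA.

With gate tied to drain, V_GS = V_DS ≥ V_GS − V_TN, so the device is in saturation.
KCL at the drain: ½ k_n (V_GS − V_TN)² = (V_DD − V_GS)/R.
Let x = V_GS − 0.66. Then 18.1 x² + x − 3.37 = 0, giving x = 0.405 V (positive root), so V_GS = 1.06 V.
I_D = (V_DD − V_GS)/R = (4.03 − 1.06) / 6.82 = 0.435 mA.

I_D = 0.435 mA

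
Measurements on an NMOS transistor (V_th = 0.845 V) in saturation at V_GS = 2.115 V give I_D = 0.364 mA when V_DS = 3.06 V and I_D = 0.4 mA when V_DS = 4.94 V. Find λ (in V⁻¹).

λ = 0.0627 V⁻¹

With V_GS fixed, I_D ∝ (1 + λ V_DS) in saturation, so I_D2/I_D1 = (1 + λ V_DS2)/(1 + λ V_DS1).
0.4/0.364 = 1.099 = (1 + 4.94 λ)/(1 + 3.06 λ).
Solving: λ (I_D1 V_DS2 − I_D2 V_DS1) = I_D2 − I_D1, so λ = (0.4 − 0.364) / (0.364 × 4.94 − 0.4 × 3.06) = 0.036 / 0.574 = 0.0627 V⁻¹.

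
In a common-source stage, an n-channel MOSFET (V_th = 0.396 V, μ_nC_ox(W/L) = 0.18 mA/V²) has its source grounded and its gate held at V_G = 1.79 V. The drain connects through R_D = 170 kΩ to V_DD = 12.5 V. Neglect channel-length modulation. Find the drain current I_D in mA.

I_D = 0.0716 mA

V_GS = V_G = 1.79 V, so V_ov = 1.79 − 0.396 = 1.39 V.
Assume saturation: I_D = ½ k_n V_ov² = 0.5 × 0.18 × 1.39² = 0.175 mA, giving V_DS = V_DD − I_D R_D = 12.5 − 0.175 × 170 = -17.2 V.
But -17.2 V < V_ov = 1.39 V, so the device is actually in triode.
In triode I_D = k_n[V_ov V_DS − ½ V_DS²] and I_D = (V_DD − V_DS)/R_D. Equating: 15.3 V_DS² − 43.66 V_DS + 12.5 = 0, giving V_DS = 0.323 V (the root below V_ov).
I_D = (12.5 − 0.323) / 170 = 0.0716 mA.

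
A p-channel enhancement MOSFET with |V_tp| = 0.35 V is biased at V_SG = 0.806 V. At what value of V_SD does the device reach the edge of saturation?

V_SD,sat = 0.456 V

The boundary between triode and saturation is V_SD = V_SG − |V_tp| = V_ov.
V_ov = 0.806 − 0.35 = 0.456 V.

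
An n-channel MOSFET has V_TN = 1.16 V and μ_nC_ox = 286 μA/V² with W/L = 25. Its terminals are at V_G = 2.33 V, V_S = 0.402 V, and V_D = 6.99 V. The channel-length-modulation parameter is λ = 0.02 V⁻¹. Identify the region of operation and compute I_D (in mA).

Saturation; I_D = 2.39 mA

V_GS = V_G − V_S = 2.33 − 0.402 = 1.93 V; V_DS = V_D − V_S = 6.99 − 0.402 = 6.59 V.
k_n = μ_nC_ox · (W/L) = 7.15 mA/V².
V_ov = V_GS − V_TN = 1.93 − 1.16 = 0.768 V.
Since V_DS = 6.59 V ≥ V_ov = 0.768 V, the device is in saturation.
I_D = ½ k_n V_ov² (1 + λ V_DS) = 0.5 × 7.15 × 0.768² × (1 + 0.02 × 6.59) = 2.39 mA.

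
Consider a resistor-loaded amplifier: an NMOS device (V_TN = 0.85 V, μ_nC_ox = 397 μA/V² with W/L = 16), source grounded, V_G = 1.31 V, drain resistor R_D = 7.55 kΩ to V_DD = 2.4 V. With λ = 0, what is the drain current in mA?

I_D = 0.302 mA

V_GS = V_G = 1.31 V, so V_ov = 1.31 − 0.85 = 0.46 V.
k_n = μ_nC_ox · (W/L) = 6.352 mA/V².
Assume saturation: I_D = ½ k_n V_ov² = 0.5 × 6.352 × 0.46² = 0.672 mA, giving V_DS = V_DD − I_D R_D = 2.4 − 0.672 × 7.55 = -2.67 V.
But -2.67 V < V_ov = 0.46 V, so the device is actually in triode.
In triode I_D = k_n[V_ov V_DS − ½ V_DS²] and I_D = (V_DD − V_DS)/R_D. Equating: 24 V_DS² − 23.06 V_DS + 2.4 = 0, giving V_DS = 0.119 V (the root below V_ov).
I_D = (2.4 − 0.119) / 7.55 = 0.302 mA.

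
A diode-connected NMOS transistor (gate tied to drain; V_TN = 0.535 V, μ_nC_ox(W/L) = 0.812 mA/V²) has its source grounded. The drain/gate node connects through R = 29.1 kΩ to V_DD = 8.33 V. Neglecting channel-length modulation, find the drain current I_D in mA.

With gate tied to drain, V_GS = V_DS ≥ V_GS − V_TN, so the device is in saturation.
KCL at the drain: ½ k_n (V_GS − V_TN)² = (V_DD − V_GS)/R.
Let x = V_GS − 0.535. Then 11.8 x² + x − 7.795 = 0, giving x = 0.771 V (positive root), so V_GS = 1.31 V.
I_D = (V_DD − V_GS)/R = (8.33 − 1.31) / 29.1 = 0.241 mA.

I_D = 0.241 mA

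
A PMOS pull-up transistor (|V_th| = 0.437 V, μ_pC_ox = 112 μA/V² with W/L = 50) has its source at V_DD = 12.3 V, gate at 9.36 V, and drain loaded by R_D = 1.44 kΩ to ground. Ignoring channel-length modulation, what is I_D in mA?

I_D = 8.08 mA

V_SG = V_DD − V_G = 12.3 − 9.36 = 2.94 V, so V_ov = 2.94 − 0.437 = 2.5 V.
k_p = μ_pC_ox · (W/L) = 5.6 mA/V².
Assume saturation: I_D = ½ k_p V_ov² = 0.5 × 5.6 × 2.5² = 17.5 mA, giving V_SD = V_DD − I_D R_D = 12.3 − 17.5 × 1.44 = -13 V.
But -13 V < V_ov = 2.5 V, so the device is actually in triode.
In triode I_D = k_p[V_ov V_SD − ½ V_SD²] and I_D = (V_DD − V_SD)/R_D. Equating: 4.03 V_SD² − 21.18 V_SD + 12.3 = 0, giving V_SD = 0.665 V (the root below V_ov).
I_D = (12.3 − 0.665) / 1.44 = 8.08 mA.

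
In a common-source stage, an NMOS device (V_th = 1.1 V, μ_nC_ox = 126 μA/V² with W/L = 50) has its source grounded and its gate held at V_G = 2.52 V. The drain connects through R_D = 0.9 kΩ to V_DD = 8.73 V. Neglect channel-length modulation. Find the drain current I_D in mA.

V_GS = V_G = 2.52 V, so V_ov = 2.52 − 1.1 = 1.42 V.
k_n = μ_nC_ox · (W/L) = 6.3 mA/V².
Assume saturation: I_D = ½ k_n V_ov² = 0.5 × 6.3 × 1.42² = 6.35 mA, giving V_DS = V_DD − I_D R_D = 8.73 − 6.35 × 0.9 = 3.01 V.
V_DS = 3.01 V ≥ V_ov = 1.42 V, confirming saturation.

I_D = 6.35 mA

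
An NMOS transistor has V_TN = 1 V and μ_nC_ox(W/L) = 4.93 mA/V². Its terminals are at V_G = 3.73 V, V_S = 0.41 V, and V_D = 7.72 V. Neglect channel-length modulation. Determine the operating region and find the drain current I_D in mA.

V_GS = V_G − V_S = 3.73 − 0.41 = 3.32 V; V_DS = V_D − V_S = 7.72 − 0.41 = 7.31 V.
V_ov = V_GS − V_TN = 3.32 − 1 = 2.32 V.
Since V_DS = 7.31 V ≥ V_ov = 2.32 V, the device is in saturation.
I_D = ½ k_n V_ov² = 0.5 × 4.93 × 2.32² = 13.3 mA.

Saturation; I_D = 13.3 mA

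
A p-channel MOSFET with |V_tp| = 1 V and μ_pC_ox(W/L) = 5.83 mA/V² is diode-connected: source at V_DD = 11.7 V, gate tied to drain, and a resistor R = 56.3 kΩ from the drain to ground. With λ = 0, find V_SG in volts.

With gate tied to drain, V_SG = V_SD ≥ V_SG − |V_tp|, so the device is in saturation.
KCL at the drain: ½ k_p (V_SG − |V_tp|)² = (V_DD − V_SG)/R.
Let x = V_SG − 1. Then 164 x² + x − 10.7 = 0, giving x = 0.252 V (positive root), so V_SG = 1.25 V.
I_D = (V_DD − V_SG)/R = (11.7 − 1.25) / 56.3 = 0.186 mA.

V_SG = 1.25 V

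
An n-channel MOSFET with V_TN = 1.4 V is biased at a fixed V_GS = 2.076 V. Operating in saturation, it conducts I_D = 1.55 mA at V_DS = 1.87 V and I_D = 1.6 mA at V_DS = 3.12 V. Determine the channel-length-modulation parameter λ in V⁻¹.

With V_GS fixed, I_D ∝ (1 + λ V_DS) in saturation, so I_D2/I_D1 = (1 + λ V_DS2)/(1 + λ V_DS1).
1.6/1.55 = 1.032 = (1 + 3.12 λ)/(1 + 1.87 λ).
Solving: λ (I_D1 V_DS2 − I_D2 V_DS1) = I_D2 − I_D1, so λ = (1.6 − 1.55) / (1.55 × 3.12 − 1.6 × 1.87) = 0.05 / 1.84 = 0.0271 V⁻¹.

λ = 0.0271 V⁻¹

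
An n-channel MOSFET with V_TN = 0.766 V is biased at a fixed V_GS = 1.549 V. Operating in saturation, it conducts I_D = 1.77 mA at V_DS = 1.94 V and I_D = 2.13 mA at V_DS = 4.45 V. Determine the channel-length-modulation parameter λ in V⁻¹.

λ = 0.0961 V⁻¹

With V_GS fixed, I_D ∝ (1 + λ V_DS) in saturation, so I_D2/I_D1 = (1 + λ V_DS2)/(1 + λ V_DS1).
2.13/1.77 = 1.203 = (1 + 4.45 λ)/(1 + 1.94 λ).
Solving: λ (I_D1 V_DS2 − I_D2 V_DS1) = I_D2 − I_D1, so λ = (2.13 − 1.77) / (1.77 × 4.45 − 2.13 × 1.94) = 0.36 / 3.74 = 0.0961 V⁻¹.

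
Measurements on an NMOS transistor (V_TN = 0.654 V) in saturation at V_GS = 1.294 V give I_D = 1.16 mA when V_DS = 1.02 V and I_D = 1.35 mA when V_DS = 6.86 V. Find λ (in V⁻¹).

With V_GS fixed, I_D ∝ (1 + λ V_DS) in saturation, so I_D2/I_D1 = (1 + λ V_DS2)/(1 + λ V_DS1).
1.35/1.16 = 1.164 = (1 + 6.86 λ)/(1 + 1.02 λ).
Solving: λ (I_D1 V_DS2 − I_D2 V_DS1) = I_D2 − I_D1, so λ = (1.35 − 1.16) / (1.16 × 6.86 − 1.35 × 1.02) = 0.19 / 6.58 = 0.0289 V⁻¹.

λ = 0.0289 V⁻¹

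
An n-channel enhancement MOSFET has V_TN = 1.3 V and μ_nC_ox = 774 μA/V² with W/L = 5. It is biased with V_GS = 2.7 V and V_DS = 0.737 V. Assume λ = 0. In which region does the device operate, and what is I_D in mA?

k_n = μ_nC_ox · (W/L) = 3.87 mA/V².
V_ov = V_GS − V_TN = 2.7 − 1.3 = 1.4 V.
Since V_DS = 0.737 V < V_ov = 1.4 V, the device is in the triode region.
I_D = k_n [V_ov · V_DS − ½ V_DS²] = 3.87 × [1.4 × 0.737 − 0.5 × 0.737²] = 2.94 mA.

Triode; I_D = 2.94 mA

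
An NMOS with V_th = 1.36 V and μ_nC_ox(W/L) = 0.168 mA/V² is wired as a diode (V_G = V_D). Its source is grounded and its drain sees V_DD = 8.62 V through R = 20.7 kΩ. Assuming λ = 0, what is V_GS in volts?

V_GS = 3.14 V

With gate tied to drain, V_GS = V_DS ≥ V_GS − V_th, so the device is in saturation.
KCL at the drain: ½ k_n (V_GS − V_th)² = (V_DD − V_GS)/R.
Let x = V_GS − 1.36. Then 1.74 x² + x − 7.26 = 0, giving x = 1.78 V (positive root), so V_GS = 3.14 V.
I_D = (V_DD − V_GS)/R = (8.62 − 3.14) / 20.7 = 0.265 mA.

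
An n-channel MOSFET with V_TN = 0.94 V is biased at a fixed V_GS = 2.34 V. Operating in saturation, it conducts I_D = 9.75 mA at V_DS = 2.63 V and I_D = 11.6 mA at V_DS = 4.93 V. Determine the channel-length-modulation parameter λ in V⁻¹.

With V_GS fixed, I_D ∝ (1 + λ V_DS) in saturation, so I_D2/I_D1 = (1 + λ V_DS2)/(1 + λ V_DS1).
11.6/9.75 = 1.19 = (1 + 4.93 λ)/(1 + 2.63 λ).
Solving: λ (I_D1 V_DS2 − I_D2 V_DS1) = I_D2 − I_D1, so λ = (11.6 − 9.75) / (9.75 × 4.93 − 11.6 × 2.63) = 1.85 / 17.6 = 0.105 V⁻¹.

λ = 0.105 V⁻¹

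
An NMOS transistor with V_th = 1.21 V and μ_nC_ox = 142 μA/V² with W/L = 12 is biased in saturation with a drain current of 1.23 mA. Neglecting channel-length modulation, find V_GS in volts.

V_GS = 2.41 V

k_n = μ_nC_ox · (W/L) = 1.704 mA/V².
In saturation I_D = ½ k_n (V_GS − V_th)², so V_GS − V_th = √(2 I_D / k_n) = √(2 × 1.23 / 1.704) = 1.2 V.
V_GS = 1.21 + 1.2 = 2.41 V.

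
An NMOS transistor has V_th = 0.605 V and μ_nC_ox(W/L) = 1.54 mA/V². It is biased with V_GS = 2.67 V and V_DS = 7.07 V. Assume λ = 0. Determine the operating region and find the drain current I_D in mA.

Saturation; I_D = 3.28 mA

V_ov = V_GS − V_th = 2.67 − 0.605 = 2.06 V.
Since V_DS = 7.07 V ≥ V_ov = 2.06 V, the device is in saturation.
I_D = ½ k_n V_ov² = 0.5 × 1.54 × 2.06² = 3.28 mA.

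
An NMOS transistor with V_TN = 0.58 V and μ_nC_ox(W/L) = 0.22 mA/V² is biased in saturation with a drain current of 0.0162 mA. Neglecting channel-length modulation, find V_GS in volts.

In saturation I_D = ½ k_n (V_GS − V_TN)², so V_GS − V_TN = √(2 I_D / k_n) = √(2 × 0.0162 / 0.22) = 0.384 V.
V_GS = 0.58 + 0.384 = 0.964 V.

V_GS = 0.964 V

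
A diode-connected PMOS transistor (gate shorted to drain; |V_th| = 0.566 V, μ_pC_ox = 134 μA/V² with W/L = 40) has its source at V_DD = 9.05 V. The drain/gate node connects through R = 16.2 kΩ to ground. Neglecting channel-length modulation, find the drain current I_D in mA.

I_D = 0.497 mA

With gate tied to drain, V_SG = V_SD ≥ V_SG − |V_th|, so the device is in saturation.
k_p = μ_pC_ox · (W/L) = 5.36 mA/V².
KCL at the drain: ½ k_p (V_SG − |V_th|)² = (V_DD − V_SG)/R.
Let x = V_SG − 0.566. Then 43.4 x² + x − 8.484 = 0, giving x = 0.431 V (positive root), so V_SG = 0.997 V.
I_D = (V_DD − V_SG)/R = (9.05 − 0.997) / 16.2 = 0.497 mA.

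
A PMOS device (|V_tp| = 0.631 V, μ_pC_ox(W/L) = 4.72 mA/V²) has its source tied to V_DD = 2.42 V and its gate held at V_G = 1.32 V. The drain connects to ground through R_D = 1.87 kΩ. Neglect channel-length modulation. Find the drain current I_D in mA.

V_SG = V_DD − V_G = 2.42 − 1.32 = 1.1 V, so V_ov = 1.1 − 0.631 = 0.469 V.
Assume saturation: I_D = ½ k_p V_ov² = 0.5 × 4.72 × 0.469² = 0.519 mA, giving V_SD = V_DD − I_D R_D = 2.42 − 0.519 × 1.87 = 1.45 V.
V_SD = 1.45 V ≥ V_ov = 0.469 V, confirming saturation.

I_D = 0.519 mA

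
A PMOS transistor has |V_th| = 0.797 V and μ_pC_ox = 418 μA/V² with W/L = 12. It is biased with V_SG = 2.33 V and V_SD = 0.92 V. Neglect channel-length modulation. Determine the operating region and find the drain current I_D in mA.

Triode; I_D = 4.95 mA

k_p = μ_pC_ox · (W/L) = 5.016 mA/V².
V_ov = V_SG − |V_th| = 2.33 − 0.797 = 1.53 V.
Since V_SD = 0.92 V < V_ov = 1.53 V, the device is in the triode region.
I_D = k_p [V_ov · V_SD − ½ V_SD²] = 5.016 × [1.53 × 0.92 − 0.5 × 0.92²] = 4.95 mA.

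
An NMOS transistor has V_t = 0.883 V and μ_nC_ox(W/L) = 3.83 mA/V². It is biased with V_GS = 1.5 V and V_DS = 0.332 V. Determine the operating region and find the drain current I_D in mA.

Triode; I_D = 0.573 mA

V_ov = V_GS − V_t = 1.5 − 0.883 = 0.617 V.
Since V_DS = 0.332 V < V_ov = 0.617 V, the device is in the triode region.
I_D = k_n [V_ov · V_DS − ½ V_DS²] = 3.83 × [0.617 × 0.332 − 0.5 × 0.332²] = 0.573 mA.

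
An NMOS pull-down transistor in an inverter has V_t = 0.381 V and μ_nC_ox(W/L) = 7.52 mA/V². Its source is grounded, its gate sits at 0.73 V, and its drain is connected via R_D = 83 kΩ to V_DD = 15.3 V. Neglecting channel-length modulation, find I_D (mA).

V_GS = V_G = 0.73 V, so V_ov = 0.73 − 0.381 = 0.349 V.
Assume saturation: I_D = ½ k_n V_ov² = 0.5 × 7.52 × 0.349² = 0.458 mA, giving V_DS = V_DD − I_D R_D = 15.3 − 0.458 × 83 = -22.7 V.
But -22.7 V < V_ov = 0.349 V, so the device is actually in triode.
In triode I_D = k_n[V_ov V_DS − ½ V_DS²] and I_D = (V_DD − V_DS)/R_D. Equating: 312 V_DS² − 218.8 V_DS + 15.3 = 0, giving V_DS = 0.0788 V (the root below V_ov).
I_D = (15.3 − 0.0788) / 83 = 0.183 mA.

I_D = 0.183 mA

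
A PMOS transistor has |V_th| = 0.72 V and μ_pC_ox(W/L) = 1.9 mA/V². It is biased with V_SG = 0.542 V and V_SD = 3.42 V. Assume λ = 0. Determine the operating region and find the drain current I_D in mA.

V_SG = 0.542 V < |V_th| = 0.72 V, so the transistor is in cutoff.

Cutoff; I_D = 0 mA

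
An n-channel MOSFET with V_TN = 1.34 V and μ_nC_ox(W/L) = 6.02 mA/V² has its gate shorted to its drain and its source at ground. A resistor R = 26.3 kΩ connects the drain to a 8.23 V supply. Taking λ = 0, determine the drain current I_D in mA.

With gate tied to drain, V_GS = V_DS ≥ V_GS − V_TN, so the device is in saturation.
KCL at the drain: ½ k_n (V_GS − V_TN)² = (V_DD − V_GS)/R.
Let x = V_GS − 1.34. Then 79.2 x² + x − 6.89 = 0, giving x = 0.289 V (positive root), so V_GS = 1.63 V.
I_D = (V_DD − V_GS)/R = (8.23 − 1.63) / 26.3 = 0.251 mA.

I_D = 0.251 mA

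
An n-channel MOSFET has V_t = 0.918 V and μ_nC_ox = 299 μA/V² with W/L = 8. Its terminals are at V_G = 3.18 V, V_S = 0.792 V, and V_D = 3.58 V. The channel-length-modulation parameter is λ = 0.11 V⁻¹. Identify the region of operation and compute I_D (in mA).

Saturation; I_D = 3.38 mA

V_GS = V_G − V_S = 3.18 − 0.792 = 2.39 V; V_DS = V_D − V_S = 3.58 − 0.792 = 2.79 V.
k_n = μ_nC_ox · (W/L) = 2.392 mA/V².
V_ov = V_GS − V_t = 2.39 − 0.918 = 1.47 V.
Since V_DS = 2.79 V ≥ V_ov = 1.47 V, the device is in saturation.
I_D = ½ k_n V_ov² (1 + λ V_DS) = 0.5 × 2.392 × 1.47² × (1 + 0.11 × 2.79) = 3.38 mA.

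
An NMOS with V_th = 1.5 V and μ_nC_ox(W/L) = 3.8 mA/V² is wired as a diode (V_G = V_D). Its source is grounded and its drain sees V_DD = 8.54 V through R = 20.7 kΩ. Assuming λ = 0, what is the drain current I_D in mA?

With gate tied to drain, V_GS = V_DS ≥ V_GS − V_th, so the device is in saturation.
KCL at the drain: ½ k_n (V_GS − V_th)² = (V_DD − V_GS)/R.
Let x = V_GS − 1.5. Then 39.3 x² + x − 7.04 = 0, giving x = 0.411 V (positive root), so V_GS = 1.91 V.
I_D = (V_DD − V_GS)/R = (8.54 − 1.91) / 20.7 = 0.32 mA.

I_D = 0.320 mA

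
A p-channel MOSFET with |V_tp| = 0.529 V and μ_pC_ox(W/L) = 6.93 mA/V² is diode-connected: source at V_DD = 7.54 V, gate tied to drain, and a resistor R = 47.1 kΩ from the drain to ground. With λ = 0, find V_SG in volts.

With gate tied to drain, V_SG = V_SD ≥ V_SG − |V_tp|, so the device is in saturation.
KCL at the drain: ½ k_p (V_SG − |V_tp|)² = (V_DD − V_SG)/R.
Let x = V_SG − 0.529. Then 163 x² + x − 7.011 = 0, giving x = 0.204 V (positive root), so V_SG = 0.733 V.
I_D = (V_DD − V_SG)/R = (7.54 − 0.733) / 47.1 = 0.145 mA.

V_SG = 0.733 V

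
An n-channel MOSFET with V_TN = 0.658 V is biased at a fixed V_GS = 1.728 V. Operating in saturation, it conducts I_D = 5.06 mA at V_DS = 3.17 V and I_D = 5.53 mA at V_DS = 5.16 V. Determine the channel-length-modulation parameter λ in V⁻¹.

λ = 0.0548 V⁻¹

With V_GS fixed, I_D ∝ (1 + λ V_DS) in saturation, so I_D2/I_D1 = (1 + λ V_DS2)/(1 + λ V_DS1).
5.53/5.06 = 1.093 = (1 + 5.16 λ)/(1 + 3.17 λ).
Solving: λ (I_D1 V_DS2 − I_D2 V_DS1) = I_D2 − I_D1, so λ = (5.53 − 5.06) / (5.06 × 5.16 − 5.53 × 3.17) = 0.47 / 8.58 = 0.0548 V⁻¹.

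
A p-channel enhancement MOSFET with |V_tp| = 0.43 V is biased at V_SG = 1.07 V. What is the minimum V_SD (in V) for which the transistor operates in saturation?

V_SD,sat = 0.640 V

The boundary between triode and saturation is V_SD = V_SG − |V_tp| = V_ov.
V_ov = 1.07 − 0.43 = 0.64 V.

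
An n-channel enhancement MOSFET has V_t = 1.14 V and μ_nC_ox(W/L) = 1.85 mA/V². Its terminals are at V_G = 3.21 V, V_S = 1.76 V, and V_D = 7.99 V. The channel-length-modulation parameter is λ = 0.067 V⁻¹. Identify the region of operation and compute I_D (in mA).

V_GS = V_G − V_S = 3.21 − 1.76 = 1.45 V; V_DS = V_D − V_S = 7.99 − 1.76 = 6.23 V.
V_ov = V_GS − V_t = 1.45 − 1.14 = 0.31 V.
Since V_DS = 6.23 V ≥ V_ov = 0.31 V, the device is in saturation.
I_D = ½ k_n V_ov² (1 + λ V_DS) = 0.5 × 1.85 × 0.31² × (1 + 0.067 × 6.23) = 0.126 mA.

Saturation; I_D = 0.126 mA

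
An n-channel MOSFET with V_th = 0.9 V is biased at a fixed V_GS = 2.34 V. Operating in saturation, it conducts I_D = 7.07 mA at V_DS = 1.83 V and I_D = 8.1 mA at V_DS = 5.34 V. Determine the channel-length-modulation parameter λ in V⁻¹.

With V_GS fixed, I_D ∝ (1 + λ V_DS) in saturation, so I_D2/I_D1 = (1 + λ V_DS2)/(1 + λ V_DS1).
8.1/7.07 = 1.146 = (1 + 5.34 λ)/(1 + 1.83 λ).
Solving: λ (I_D1 V_DS2 − I_D2 V_DS1) = I_D2 − I_D1, so λ = (8.1 − 7.07) / (7.07 × 5.34 − 8.1 × 1.83) = 1.03 / 22.9 = 0.0449 V⁻¹.

λ = 0.0449 V⁻¹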